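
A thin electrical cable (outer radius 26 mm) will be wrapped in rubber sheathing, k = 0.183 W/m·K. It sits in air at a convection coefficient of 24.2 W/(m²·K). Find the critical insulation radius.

For a cylinder r_cr = k/h = 0.183/24.2
r_cr = 7.56 mm; since the bare radius (26 mm) is above r_cr, any added insulation will reduce heat loss.

r_cr ≈ 7.56 mm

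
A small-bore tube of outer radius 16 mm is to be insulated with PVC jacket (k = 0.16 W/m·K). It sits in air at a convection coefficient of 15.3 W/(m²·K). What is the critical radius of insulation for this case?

r_cr ≈ 10.5 mm

For a cylinder r_cr = k/h = 0.16/15.3
r_cr = 10.5 mm; since the bare radius (16 mm) is above r_cr, any added insulation will reduce heat loss.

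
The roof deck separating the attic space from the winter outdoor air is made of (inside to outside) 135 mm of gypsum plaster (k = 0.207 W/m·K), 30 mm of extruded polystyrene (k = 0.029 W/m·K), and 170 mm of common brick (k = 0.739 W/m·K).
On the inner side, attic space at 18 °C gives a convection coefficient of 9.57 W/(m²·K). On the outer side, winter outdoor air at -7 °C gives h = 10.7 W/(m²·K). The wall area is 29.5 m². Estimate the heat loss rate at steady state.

Q ≈ 349 W

Model the wall as resistances in series:
R_inner film = 1/(h_i·A) = 1/(9.57×29.5) = 0.003542 K/W
R_gypsum plaster = L/(kA) = 0.135/(0.207×29.5) = 0.02211 K/W
R_extruded polystyrene = L/(kA) = 0.03/(0.029×29.5) = 0.03507 K/W
R_common brick = L/(kA) = 0.17/(0.739×29.5) = 0.007798 K/W
R_outer film = 1/(h_o·A) = 1/(10.7×29.5) = 0.003168 K/W
R_total = 0.07168 K/W
Q = ΔT / R_total = 25 / 0.07168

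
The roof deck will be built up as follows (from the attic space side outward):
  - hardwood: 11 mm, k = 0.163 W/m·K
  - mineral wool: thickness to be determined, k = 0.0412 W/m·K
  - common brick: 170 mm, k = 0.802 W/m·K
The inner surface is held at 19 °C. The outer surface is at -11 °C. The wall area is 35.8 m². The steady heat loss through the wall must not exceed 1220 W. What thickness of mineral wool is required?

Thermal resistances in series:
R_hardwood = L/(kA) = 0.011/(0.163×35.8) = 0.001885 K/W
R_common brick = L/(kA) = 0.17/(0.802×35.8) = 0.005921 K/W
Sum of the known resistances R_other = 0.007806 K/W
Required total resistance R_tot = ΔT/Q_allow = 30/1220 = 0.02459 K/W
R_mineral wool = R_tot − R_other = 0.01678 K/W
L = R·k·A = 0.01678×0.0412×35.8

L ≈ 24.8 mm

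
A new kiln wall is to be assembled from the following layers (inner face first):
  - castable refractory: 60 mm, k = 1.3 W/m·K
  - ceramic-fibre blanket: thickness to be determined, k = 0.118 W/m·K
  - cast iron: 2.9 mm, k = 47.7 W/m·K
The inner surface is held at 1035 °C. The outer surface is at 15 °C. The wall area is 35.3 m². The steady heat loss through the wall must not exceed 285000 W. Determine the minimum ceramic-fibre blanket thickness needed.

L ≈ 9.45 mm

Series thermal resistances:
R_castable refractory = L/(kA) = 0.06/(1.3×35.3) = 0.001307 K/W
R_cast iron = L/(kA) = 0.0029/(47.7×35.3) = 1.722×10^-6 K/W
Sum of the known resistances R_other = 0.001309 K/W
Required total resistance R_tot = ΔT/Q_allow = 1020/285000 = 0.003579 K/W
R_ceramic-fibre blanket = R_tot − R_other = 0.00227 K/W
L = R·k·A = 0.00227×0.118×35.3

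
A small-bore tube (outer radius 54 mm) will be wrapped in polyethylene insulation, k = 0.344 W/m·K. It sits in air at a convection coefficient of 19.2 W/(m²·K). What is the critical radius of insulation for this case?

r_cr ≈ 17.9 mm

For a cylinder r_cr = k/h = 0.344/19.2
r_cr = 17.9 mm; since the bare radius (54 mm) is above r_cr, any added insulation will reduce heat loss.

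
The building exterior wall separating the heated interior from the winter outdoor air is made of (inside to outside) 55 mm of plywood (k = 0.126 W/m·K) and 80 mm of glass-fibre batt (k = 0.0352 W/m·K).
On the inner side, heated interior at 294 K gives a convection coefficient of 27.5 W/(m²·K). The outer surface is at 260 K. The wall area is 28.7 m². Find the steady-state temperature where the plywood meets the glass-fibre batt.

Model the wall as resistances in series:
R_inner film = 1/(h_i·A) = 1/(27.5×28.7) = 0.001267 K/W
R_plywood = L/(kA) = 0.055/(0.126×28.7) = 0.01521 K/W
R_glass-fibre batt = L/(kA) = 0.08/(0.0352×28.7) = 0.07919 K/W
R_total = 0.09567 K/W;  Q = ΔT/R_total = 34/0.09567 = 355.4 W
T_interface = T_inner − Q·ΣR(inner→interface) = 294 − 355×0.01648

T ≈ 288 K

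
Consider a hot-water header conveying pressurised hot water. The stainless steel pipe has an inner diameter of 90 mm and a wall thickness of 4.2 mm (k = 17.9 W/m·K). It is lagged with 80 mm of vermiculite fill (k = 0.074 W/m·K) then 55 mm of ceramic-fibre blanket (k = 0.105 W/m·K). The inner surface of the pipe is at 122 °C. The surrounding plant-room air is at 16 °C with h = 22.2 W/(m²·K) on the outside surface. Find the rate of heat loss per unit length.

Treating each annulus and film as a series resistance:
R_stainless steel pipe wall = ln(49.2/45)/(2π×17.9×1) = 7.934×10^-4 K/W
R_vermiculite fill = ln(129.2/49.2)/(2π×0.074×1) = 2.076 K/W
R_ceramic-fibre blanket = ln(184.2/129.2)/(2π×0.105×1) = 0.5376 K/W
R_outer film = 1/(h_o·2πr_oL) = 1/(22.2×2π×0.1842×1) = 0.03892 K/W
R_total = 2.654 K/W
Q = ΔT/R_total = 106/2.654

q′ ≈ 39.9 W/m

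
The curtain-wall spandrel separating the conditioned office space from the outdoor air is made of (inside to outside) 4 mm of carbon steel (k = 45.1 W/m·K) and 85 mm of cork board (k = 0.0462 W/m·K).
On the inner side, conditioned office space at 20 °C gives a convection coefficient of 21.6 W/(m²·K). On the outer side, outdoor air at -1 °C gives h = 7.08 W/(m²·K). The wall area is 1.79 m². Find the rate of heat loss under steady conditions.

Q ≈ 18.5 W

Treating each layer as a thermal resistance in series:
R_inner film = 1/(h_i·A) = 1/(21.6×1.79) = 0.02586 K/W
R_carbon steel = L/(kA) = 0.004/(45.1×1.79) = 4.955×10^-5 K/W
R_cork board = L/(kA) = 0.085/(0.0462×1.79) = 1.028 K/W
R_outer film = 1/(h_o·A) = 1/(7.08×1.79) = 0.07891 K/W
R_total = 1.133 K/W
Q = ΔT / R_total = 21 / 1.133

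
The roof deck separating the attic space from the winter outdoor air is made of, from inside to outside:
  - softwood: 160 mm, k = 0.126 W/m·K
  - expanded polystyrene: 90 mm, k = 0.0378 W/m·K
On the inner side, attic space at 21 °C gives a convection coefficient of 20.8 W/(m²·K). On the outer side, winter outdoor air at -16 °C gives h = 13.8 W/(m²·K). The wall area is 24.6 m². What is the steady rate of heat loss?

Model the wall as resistances in series:
R_inner film = 1/(h_i·A) = 1/(20.8×24.6) = 0.001954 K/W
R_softwood = L/(kA) = 0.16/(0.126×24.6) = 0.05162 K/W
R_expanded polystyrene = L/(kA) = 0.09/(0.0378×24.6) = 0.09679 K/W
R_outer film = 1/(h_o·A) = 1/(13.8×24.6) = 0.002946 K/W
R_total = 0.1533 K/W
Q = ΔT / R_total = 37 / 0.1533

Q ≈ 241 W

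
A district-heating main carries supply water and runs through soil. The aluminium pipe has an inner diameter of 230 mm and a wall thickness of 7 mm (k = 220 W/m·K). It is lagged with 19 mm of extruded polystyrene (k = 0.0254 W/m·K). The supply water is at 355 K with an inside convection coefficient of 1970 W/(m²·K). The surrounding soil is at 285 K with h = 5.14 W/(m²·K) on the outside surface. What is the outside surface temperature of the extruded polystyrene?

T ≈ 299 K

Treating each annulus and film as a series resistance:
R_inner film = 1/(h_i·2πr₁L) = 1/(1970×2π×0.115×1) = 7.025×10^-4 K/W
R_aluminium pipe wall = ln(122/115)/(2π×220×1) = 4.275×10^-5 K/W
R_extruded polystyrene = ln(141/122)/(2π×0.0254×1) = 0.9069 K/W
R_outer film = 1/(h_o·2πr_oL) = 1/(5.14×2π×0.141×1) = 0.2196 K/W
R_total = 1.127 K/W
Q = ΔT/R_total = 70/1.127
Q = 62.1 W/m
T_interface = T_inner − Q·ΣR(inner→interface) = 355 − 62.1×0.9077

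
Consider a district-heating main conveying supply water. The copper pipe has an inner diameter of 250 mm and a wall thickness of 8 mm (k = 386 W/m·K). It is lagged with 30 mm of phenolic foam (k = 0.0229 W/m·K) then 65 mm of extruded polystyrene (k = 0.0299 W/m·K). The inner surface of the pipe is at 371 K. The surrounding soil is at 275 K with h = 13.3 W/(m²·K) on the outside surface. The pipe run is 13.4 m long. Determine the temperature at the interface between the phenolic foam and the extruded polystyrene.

T ≈ 329 K

Radial resistances (cylindrical: R_cond = ln(r_o/r_i)/(2πkL), R_conv = 1/(h·2πrL)):
R_copper pipe wall = ln(133/125)/(2π×386×13.4) = 1.909×10^-6 K/W
R_phenolic foam = ln(163/133)/(2π×0.0229×13.4) = 0.1055 K/W
R_extruded polystyrene = ln(228/163)/(2π×0.0299×13.4) = 0.1333 K/W
R_outer film = 1/(h_o·2πr_oL) = 1/(13.3×2π×0.228×13.4) = 0.003917 K/W
R_total = 0.2427 K/W
Q = ΔT/R_total = 96/0.2427
Q = 396 W
T_interface = T_inner − Q·ΣR(inner→interface) = 371 − 396×0.1055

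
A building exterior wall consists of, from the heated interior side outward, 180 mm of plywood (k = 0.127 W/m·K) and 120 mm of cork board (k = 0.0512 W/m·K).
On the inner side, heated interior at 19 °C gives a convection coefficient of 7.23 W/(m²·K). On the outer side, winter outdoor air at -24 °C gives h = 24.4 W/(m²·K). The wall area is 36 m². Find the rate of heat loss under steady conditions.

Series thermal resistances:
R_inner film = 1/(h_i·A) = 1/(7.23×36) = 0.003842 K/W
R_plywood = L/(kA) = 0.18/(0.127×36) = 0.03937 K/W
R_cork board = L/(kA) = 0.12/(0.0512×36) = 0.0651 K/W
R_outer film = 1/(h_o·A) = 1/(24.4×36) = 0.001138 K/W
R_total = 0.1095 K/W
Q = ΔT / R_total = 43 / 0.1095

Q ≈ 393 W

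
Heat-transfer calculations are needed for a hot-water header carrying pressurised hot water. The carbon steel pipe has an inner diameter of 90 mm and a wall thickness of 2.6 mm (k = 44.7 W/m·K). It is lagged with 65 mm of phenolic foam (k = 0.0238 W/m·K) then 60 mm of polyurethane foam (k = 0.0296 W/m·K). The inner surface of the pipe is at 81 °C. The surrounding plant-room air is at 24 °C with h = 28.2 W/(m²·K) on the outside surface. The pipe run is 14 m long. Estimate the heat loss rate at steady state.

Q ≈ 98.7 W

For a radial system each layer contributes R = ln(r_out/r_in)/(2πkL); films add R = 1/(hA).
R_carbon steel pipe wall = ln(47.6/45)/(2π×44.7×14) = 1.429×10^-5 K/W
R_phenolic foam = ln(112.6/47.6)/(2π×0.0238×14) = 0.4113 K/W
R_polyurethane foam = ln(172.6/112.6)/(2π×0.0296×14) = 0.164 K/W
R_outer film = 1/(h_o·2πr_oL) = 1/(28.2×2π×0.1726×14) = 0.002336 K/W
R_total = 0.5777 K/W
Q = ΔT/R_total = 57/0.5777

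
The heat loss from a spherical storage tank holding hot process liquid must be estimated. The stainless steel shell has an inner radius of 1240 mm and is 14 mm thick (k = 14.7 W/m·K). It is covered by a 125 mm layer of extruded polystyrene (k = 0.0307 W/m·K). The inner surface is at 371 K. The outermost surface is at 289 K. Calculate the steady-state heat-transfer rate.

For a spherical shell R = (1/r₁ − 1/r₂)/(4πk); film R = 1/(h·4πr²). In series:
R_stainless steel shell = (1/1.24 − 1/1.254)/(4π×14.7) = 4.874×10^-5 K/W
R_extruded polystyrene = (1/1.254 − 1/1.379)/(4π×0.0307) = 0.1874 K/W
R_total = 0.1874 K/W
Q = ΔT/R_total = 82/0.1874

Q ≈ 438 W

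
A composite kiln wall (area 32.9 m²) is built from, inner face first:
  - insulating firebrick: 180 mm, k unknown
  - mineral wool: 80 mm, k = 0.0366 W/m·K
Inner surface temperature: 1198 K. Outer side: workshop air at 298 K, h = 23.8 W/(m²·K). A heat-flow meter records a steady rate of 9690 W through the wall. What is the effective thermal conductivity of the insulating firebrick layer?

Model the wall as resistances in series:
R_mineral wool = L/(kA) = 0.08/(0.0366×32.9) = 0.06644 K/W
R_outer film = 1/(h_o·A) = 1/(23.8×32.9) = 0.001277 K/W
Sum of known resistances R_other = 0.06771 K/W
Total R = ΔT/Q = 900/9690 = 0.09288 K/W
R_insulating firebrick = R_total − R_other = 0.02516 K/W
k = L/(R·A) = 0.18/(0.02516×32.9)

k ≈ 0.217 W/(m·K)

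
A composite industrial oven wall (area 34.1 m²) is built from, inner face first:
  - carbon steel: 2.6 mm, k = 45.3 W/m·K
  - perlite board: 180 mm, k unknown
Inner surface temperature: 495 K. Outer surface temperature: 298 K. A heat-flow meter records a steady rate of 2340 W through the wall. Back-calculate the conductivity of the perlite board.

k ≈ 0.0627 W/(m·K)

Treating each layer as a thermal resistance in series:
R_carbon steel = L/(kA) = 0.0026/(45.3×34.1) = 1.683×10^-6 K/W
Sum of known resistances R_other = 1.683×10^-6 K/W
Total R = ΔT/Q = 197/2340 = 0.08419 K/W
R_perlite board = R_total − R_other = 0.08419 K/W
k = L/(R·A) = 0.18/(0.08419×34.1)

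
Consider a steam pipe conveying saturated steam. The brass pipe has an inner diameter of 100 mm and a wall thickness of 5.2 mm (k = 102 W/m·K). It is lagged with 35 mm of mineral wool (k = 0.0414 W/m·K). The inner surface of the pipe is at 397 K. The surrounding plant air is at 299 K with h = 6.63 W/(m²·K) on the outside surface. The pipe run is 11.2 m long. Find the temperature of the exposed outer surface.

Radial resistances (cylindrical: R_cond = ln(r_o/r_i)/(2πkL), R_conv = 1/(h·2πrL)):
R_brass pipe wall = ln(55.2/50)/(2π×102×11.2) = 1.378×10^-5 K/W
R_mineral wool = ln(90.2/55.2)/(2π×0.0414×11.2) = 0.1686 K/W
R_outer film = 1/(h_o·2πr_oL) = 1/(6.63×2π×0.0902×11.2) = 0.02376 K/W
R_total = 0.1923 K/W
Q = ΔT/R_total = 98/0.1923
Q = 510 W
T_interface = T_inner − Q·ΣR(inner→interface) = 397 − 510×0.1686

T ≈ 311 K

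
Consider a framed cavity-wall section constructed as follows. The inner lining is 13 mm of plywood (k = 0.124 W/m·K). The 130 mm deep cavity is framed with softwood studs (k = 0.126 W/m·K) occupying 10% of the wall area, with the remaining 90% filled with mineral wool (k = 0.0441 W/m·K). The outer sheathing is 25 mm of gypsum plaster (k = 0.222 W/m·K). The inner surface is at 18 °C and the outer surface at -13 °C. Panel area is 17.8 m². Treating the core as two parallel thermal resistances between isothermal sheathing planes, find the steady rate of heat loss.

Q ≈ 204 W

Sheathing layers in series; stud and cavity paths in parallel between them.
R_inner = 0.013/(0.124×17.8) = 0.00589 K/W
R_stud  = 0.13/(0.126×0.1×17.8) = 0.5796 K/W
R_cav   = 0.13/(0.0441×0.9×17.8) = 0.184 K/W
1/R_core = 1/R_stud + 1/R_cav → R_core = 0.1397 K/W
R_outer = 0.025/(0.222×17.8) = 0.006327 K/W
R_total = 0.1519 K/W
Q = ΔT/R_total = 31/0.1519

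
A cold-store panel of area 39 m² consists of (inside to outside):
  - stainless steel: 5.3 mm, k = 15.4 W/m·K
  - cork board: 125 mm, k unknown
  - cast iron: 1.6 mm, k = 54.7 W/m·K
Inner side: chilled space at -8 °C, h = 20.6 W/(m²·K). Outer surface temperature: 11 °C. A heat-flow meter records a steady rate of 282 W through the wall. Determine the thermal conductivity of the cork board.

Treating each layer as a thermal resistance in series:
R_inner film = 1/(h_i·A) = 1/(20.6×39) = 0.001245 K/W
R_stainless steel = L/(kA) = 0.0053/(15.4×39) = 8.825×10^-6 K/W
R_cast iron = L/(kA) = 0.0016/(54.7×39) = 7.5×10^-7 K/W
Sum of known resistances R_other = 0.001254 K/W
Total R = ΔT/Q = 19/282 = 0.06738 K/W
R_cork board = R_total − R_other = 0.06612 K/W
k = L/(R·A) = 0.125/(0.06612×39)

k ≈ 0.0485 W/(m·K)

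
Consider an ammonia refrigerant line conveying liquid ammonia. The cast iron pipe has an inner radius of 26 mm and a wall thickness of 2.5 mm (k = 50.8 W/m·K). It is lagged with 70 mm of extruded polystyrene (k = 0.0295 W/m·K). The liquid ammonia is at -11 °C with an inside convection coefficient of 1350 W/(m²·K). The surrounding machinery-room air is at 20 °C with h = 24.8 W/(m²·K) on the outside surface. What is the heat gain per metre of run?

Treating each annulus and film as a series resistance:
R_inner film = 1/(h_i·2πr₁L) = 1/(1350×2π×0.026×1) = 0.004534 K/W
R_cast iron pipe wall = ln(28.5/26)/(2π×50.8×1) = 2.876×10^-4 K/W
R_extruded polystyrene = ln(98.5/28.5)/(2π×0.0295×1) = 6.691 K/W
R_outer film = 1/(h_o·2πr_oL) = 1/(24.8×2π×0.0985×1) = 0.06515 K/W
R_total = 6.761 K/W
Q = ΔT/R_total = 31/6.761

q′ ≈ 4.59 W/m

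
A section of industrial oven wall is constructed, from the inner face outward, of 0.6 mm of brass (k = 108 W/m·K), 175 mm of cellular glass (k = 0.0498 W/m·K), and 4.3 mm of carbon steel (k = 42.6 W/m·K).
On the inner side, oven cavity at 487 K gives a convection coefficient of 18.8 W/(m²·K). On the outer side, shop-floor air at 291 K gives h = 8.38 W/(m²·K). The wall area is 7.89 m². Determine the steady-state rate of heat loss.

Q ≈ 419 W

Series thermal resistances:
R_inner film = 1/(h_i·A) = 1/(18.8×7.89) = 0.006742 K/W
R_brass = L/(kA) = 0.0006/(108×7.89) = 7.041×10^-7 K/W
R_cellular glass = L/(kA) = 0.175/(0.0498×7.89) = 0.4454 K/W
R_carbon steel = L/(kA) = 0.0043/(42.6×7.89) = 1.279×10^-5 K/W
R_outer film = 1/(h_o·A) = 1/(8.38×7.89) = 0.01512 K/W
R_total = 0.4673 K/W
Q = ΔT / R_total = 196 / 0.4673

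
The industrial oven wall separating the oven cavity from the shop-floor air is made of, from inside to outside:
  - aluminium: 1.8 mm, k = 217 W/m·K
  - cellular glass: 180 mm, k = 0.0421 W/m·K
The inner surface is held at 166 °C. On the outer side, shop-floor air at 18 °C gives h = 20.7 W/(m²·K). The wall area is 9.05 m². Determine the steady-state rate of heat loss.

Q ≈ 310 W

Model the wall as resistances in series:
R_aluminium = L/(kA) = 0.0018/(217×9.05) = 9.166×10^-7 K/W
R_cellular glass = L/(kA) = 0.18/(0.0421×9.05) = 0.4724 K/W
R_outer film = 1/(h_o·A) = 1/(20.7×9.05) = 0.005338 K/W
R_total = 0.4778 K/W
Q = ΔT / R_total = 148 / 0.4778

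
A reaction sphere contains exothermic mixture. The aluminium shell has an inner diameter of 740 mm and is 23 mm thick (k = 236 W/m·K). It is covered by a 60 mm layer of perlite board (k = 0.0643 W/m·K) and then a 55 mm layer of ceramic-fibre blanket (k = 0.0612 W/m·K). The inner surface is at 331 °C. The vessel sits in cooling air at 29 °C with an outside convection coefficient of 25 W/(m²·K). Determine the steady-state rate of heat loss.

Q ≈ 408 W

Radial (spherical) resistances in series:
R_aluminium shell = (1/0.37 − 1/0.393)/(4π×236) = 5.333×10^-5 K/W
R_perlite board = (1/0.393 − 1/0.453)/(4π×0.0643) = 0.4171 K/W
R_ceramic-fibre blanket = (1/0.453 − 1/0.508)/(4π×0.0612) = 0.3108 K/W
R_outer film = 1/(h·4πr_o²) = 1/(25×4π×0.508²) = 0.01233 K/W
R_total = 0.7403 K/W
Q = ΔT/R_total = 302/0.7403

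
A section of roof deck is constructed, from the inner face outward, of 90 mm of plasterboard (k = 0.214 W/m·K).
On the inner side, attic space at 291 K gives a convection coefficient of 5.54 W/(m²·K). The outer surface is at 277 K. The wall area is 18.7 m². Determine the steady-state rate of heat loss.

Thermal resistances in series:
R_inner film = 1/(h_i·A) = 1/(5.54×18.7) = 0.009653 K/W
R_plasterboard = L/(kA) = 0.09/(0.214×18.7) = 0.02249 K/W
R_total = 0.03214 K/W
Q = ΔT / R_total = 14 / 0.03214

Q ≈ 436 W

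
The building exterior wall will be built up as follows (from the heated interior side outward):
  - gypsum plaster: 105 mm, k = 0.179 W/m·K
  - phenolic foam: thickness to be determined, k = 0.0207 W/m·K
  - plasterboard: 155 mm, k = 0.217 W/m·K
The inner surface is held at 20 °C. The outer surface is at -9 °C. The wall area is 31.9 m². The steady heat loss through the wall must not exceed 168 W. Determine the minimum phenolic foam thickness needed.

Series thermal resistances:
R_gypsum plaster = L/(kA) = 0.105/(0.179×31.9) = 0.01839 K/W
R_plasterboard = L/(kA) = 0.155/(0.217×31.9) = 0.02239 K/W
Sum of the known resistances R_other = 0.04078 K/W
Required total resistance R_tot = ΔT/Q_allow = 29/168 = 0.1726 K/W
R_phenolic foam = R_tot − R_other = 0.1318 K/W
L = R·k·A = 0.1318×0.0207×31.9

L ≈ 87.1 mm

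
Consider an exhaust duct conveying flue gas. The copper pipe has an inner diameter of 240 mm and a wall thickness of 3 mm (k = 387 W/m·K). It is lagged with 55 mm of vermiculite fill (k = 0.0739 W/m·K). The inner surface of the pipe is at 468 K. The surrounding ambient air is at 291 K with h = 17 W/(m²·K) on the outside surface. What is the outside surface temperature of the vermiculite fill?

Per-layer cylindrical resistances, series-summed:
R_copper pipe wall = ln(123/120)/(2π×387×1) = 1.015×10^-5 K/W
R_vermiculite fill = ln(178/123)/(2π×0.0739×1) = 0.796 K/W
R_outer film = 1/(h_o·2πr_oL) = 1/(17×2π×0.178×1) = 0.0526 K/W
R_total = 0.8486 K/W
Q = ΔT/R_total = 177/0.8486
Q = 209 W/m
T_interface = T_inner − Q·ΣR(inner→interface) = 468 − 209×0.796

T ≈ 302 K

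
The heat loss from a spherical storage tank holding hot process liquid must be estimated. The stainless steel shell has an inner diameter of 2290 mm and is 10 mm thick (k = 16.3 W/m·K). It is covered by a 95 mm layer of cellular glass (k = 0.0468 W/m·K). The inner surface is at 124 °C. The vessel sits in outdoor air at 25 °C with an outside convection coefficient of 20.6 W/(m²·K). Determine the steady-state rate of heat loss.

Q ≈ 865 W

For a spherical shell R = (1/r₁ − 1/r₂)/(4πk); film R = 1/(h·4πr²). In series:
R_stainless steel shell = (1/1.145 − 1/1.155)/(4π×16.3) = 3.692×10^-5 K/W
R_cellular glass = (1/1.155 − 1/1.25)/(4π×0.0468) = 0.1119 K/W
R_outer film = 1/(h·4πr_o²) = 1/(20.6×4π×1.25²) = 0.002472 K/W
R_total = 0.1144 K/W
Q = ΔT/R_total = 99/0.1144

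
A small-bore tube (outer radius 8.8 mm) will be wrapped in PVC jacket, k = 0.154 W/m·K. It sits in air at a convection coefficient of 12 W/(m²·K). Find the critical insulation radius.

r_cr ≈ 12.8 mm

For a cylinder r_cr = k/h = 0.154/12
r_cr = 12.8 mm; since the bare radius (8.8 mm) is below r_cr, adding a thin layer of insulation will *increase* heat loss.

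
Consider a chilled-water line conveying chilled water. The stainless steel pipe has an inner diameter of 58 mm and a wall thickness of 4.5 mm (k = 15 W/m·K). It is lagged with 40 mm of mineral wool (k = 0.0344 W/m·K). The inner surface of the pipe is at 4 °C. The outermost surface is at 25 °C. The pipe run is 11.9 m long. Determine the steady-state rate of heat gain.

Radial resistances (cylindrical: R_cond = ln(r_o/r_i)/(2πkL), R_conv = 1/(h·2πrL)):
R_stainless steel pipe wall = ln(33.5/29)/(2π×15×11.9) = 1.286×10^-4 K/W
R_mineral wool = ln(73.5/33.5)/(2π×0.0344×11.9) = 0.3055 K/W
R_total = 0.3056 K/W
Q = ΔT/R_total = 21/0.3056

Q ≈ 68.7 W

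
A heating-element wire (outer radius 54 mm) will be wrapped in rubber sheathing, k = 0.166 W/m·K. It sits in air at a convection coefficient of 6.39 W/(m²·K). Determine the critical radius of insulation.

r_cr ≈ 26 mm

For a cylinder r_cr = k/h = 0.166/6.39
r_cr = 26 mm; since the bare radius (54 mm) is above r_cr, any added insulation will reduce heat loss.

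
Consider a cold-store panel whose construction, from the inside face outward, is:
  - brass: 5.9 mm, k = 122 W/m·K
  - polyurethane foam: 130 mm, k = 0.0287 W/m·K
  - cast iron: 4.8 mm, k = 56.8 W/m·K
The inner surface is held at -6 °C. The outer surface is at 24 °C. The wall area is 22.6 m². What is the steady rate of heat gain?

Q ≈ 150 W

Thermal resistances in series:
R_brass = L/(kA) = 0.0059/(122×22.6) = 2.14×10^-6 K/W
R_polyurethane foam = L/(kA) = 0.13/(0.0287×22.6) = 0.2004 K/W
R_cast iron = L/(kA) = 0.0048/(56.8×22.6) = 3.739×10^-6 K/W
R_total = 0.2004 K/W
Q = ΔT / R_total = 30 / 0.2004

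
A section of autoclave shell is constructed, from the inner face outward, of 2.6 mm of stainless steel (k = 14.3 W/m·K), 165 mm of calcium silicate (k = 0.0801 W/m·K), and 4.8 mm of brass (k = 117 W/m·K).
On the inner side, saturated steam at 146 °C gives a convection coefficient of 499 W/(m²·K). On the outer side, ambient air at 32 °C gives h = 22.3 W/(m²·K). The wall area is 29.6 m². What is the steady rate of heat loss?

Treating each layer as a thermal resistance in series:
R_inner film = 1/(h_i·A) = 1/(499×29.6) = 6.77×10^-5 K/W
R_stainless steel = L/(kA) = 0.0026/(14.3×29.6) = 6.143×10^-6 K/W
R_calcium silicate = L/(kA) = 0.165/(0.0801×29.6) = 0.06959 K/W
R_brass = L/(kA) = 0.0048/(117×29.6) = 1.386×10^-6 K/W
R_outer film = 1/(h_o·A) = 1/(22.3×29.6) = 0.001515 K/W
R_total = 0.07118 K/W
Q = ΔT / R_total = 114 / 0.07118

Q ≈ 1600 W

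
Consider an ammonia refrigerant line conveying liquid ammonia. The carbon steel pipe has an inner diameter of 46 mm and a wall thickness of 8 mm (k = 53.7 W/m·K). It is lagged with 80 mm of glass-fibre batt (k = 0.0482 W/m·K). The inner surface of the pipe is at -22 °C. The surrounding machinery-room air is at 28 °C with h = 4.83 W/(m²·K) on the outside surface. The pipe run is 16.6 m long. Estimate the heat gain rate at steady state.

For a radial system each layer contributes R = ln(r_out/r_in)/(2πkL); films add R = 1/(hA).
R_carbon steel pipe wall = ln(31/23)/(2π×53.7×16.6) = 5.329×10^-5 K/W
R_glass-fibre batt = ln(111/31)/(2π×0.0482×16.6) = 0.2537 K/W
R_outer film = 1/(h_o·2πr_oL) = 1/(4.83×2π×0.111×16.6) = 0.01788 K/W
R_total = 0.2717 K/W
Q = ΔT/R_total = 50/0.2717

Q ≈ 184 W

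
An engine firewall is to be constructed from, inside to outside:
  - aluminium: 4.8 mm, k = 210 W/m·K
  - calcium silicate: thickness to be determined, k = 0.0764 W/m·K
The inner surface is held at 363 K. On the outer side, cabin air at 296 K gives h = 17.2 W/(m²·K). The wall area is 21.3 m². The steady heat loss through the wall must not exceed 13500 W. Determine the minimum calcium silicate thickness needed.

Thermal resistances in series:
R_aluminium = L/(kA) = 0.0048/(210×21.3) = 1.073×10^-6 K/W
R_outer film = 1/(h_o·A) = 1/(17.2×21.3) = 0.00273 K/W
Sum of the known resistances R_other = 0.002731 K/W
Required total resistance R_tot = ΔT/Q_allow = 67/13500 = 0.004963 K/W
R_calcium silicate = R_tot − R_other = 0.002232 K/W
L = R·k·A = 0.002232×0.0764×21.3

L ≈ 3.63 mm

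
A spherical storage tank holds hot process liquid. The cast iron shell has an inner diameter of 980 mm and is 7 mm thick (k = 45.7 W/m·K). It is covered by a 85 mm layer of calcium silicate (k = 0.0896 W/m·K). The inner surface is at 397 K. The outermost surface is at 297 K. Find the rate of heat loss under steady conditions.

Q ≈ 383 W

For a spherical shell R = (1/r₁ − 1/r₂)/(4πk); film R = 1/(h·4πr²). In series:
R_cast iron shell = (1/0.49 − 1/0.497)/(4π×45.7) = 5.005×10^-5 K/W
R_calcium silicate = (1/0.497 − 1/0.582)/(4π×0.0896) = 0.261 K/W
R_total = 0.261 K/W
Q = ΔT/R_total = 100/0.261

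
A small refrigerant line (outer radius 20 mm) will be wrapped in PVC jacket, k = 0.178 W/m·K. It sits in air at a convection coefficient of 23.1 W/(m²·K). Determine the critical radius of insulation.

r_cr ≈ 7.71 mm

For a cylinder r_cr = k/h = 0.178/23.1
r_cr = 7.71 mm; since the bare radius (20 mm) is above r_cr, any added insulation will reduce heat loss.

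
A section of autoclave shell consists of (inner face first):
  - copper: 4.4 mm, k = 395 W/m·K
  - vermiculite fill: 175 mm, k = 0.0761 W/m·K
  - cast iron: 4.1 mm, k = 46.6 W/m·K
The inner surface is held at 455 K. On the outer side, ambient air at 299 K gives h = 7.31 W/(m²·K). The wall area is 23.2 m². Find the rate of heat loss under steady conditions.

Q ≈ 1490 W

Treating each layer as a thermal resistance in series:
R_copper = L/(kA) = 0.0044/(395×23.2) = 4.801×10^-7 K/W
R_vermiculite fill = L/(kA) = 0.175/(0.0761×23.2) = 0.09912 K/W
R_cast iron = L/(kA) = 0.0041/(46.6×23.2) = 3.792×10^-6 K/W
R_outer film = 1/(h_o·A) = 1/(7.31×23.2) = 0.005897 K/W
R_total = 0.105 K/W
Q = ΔT / R_total = 156 / 0.105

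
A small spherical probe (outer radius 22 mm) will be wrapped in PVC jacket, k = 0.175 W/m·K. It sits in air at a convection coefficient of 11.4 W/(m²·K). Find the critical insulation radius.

r_cr ≈ 30.7 mm

For a sphere r_cr = 2k/h = 2×0.175/11.4
r_cr = 30.7 mm; since the bare radius (22 mm) is below r_cr, adding a thin layer of insulation will *increase* heat loss.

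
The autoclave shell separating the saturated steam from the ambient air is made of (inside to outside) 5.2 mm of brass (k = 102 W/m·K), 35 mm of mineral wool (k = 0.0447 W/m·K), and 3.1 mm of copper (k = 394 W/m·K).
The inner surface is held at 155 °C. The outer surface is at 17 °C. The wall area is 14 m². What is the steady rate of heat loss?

Q ≈ 2470 W

Series thermal resistances:
R_brass = L/(kA) = 0.0052/(102×14) = 3.641×10^-6 K/W
R_mineral wool = L/(kA) = 0.035/(0.0447×14) = 0.05593 K/W
R_copper = L/(kA) = 0.0031/(394×14) = 5.62×10^-7 K/W
R_total = 0.05593 K/W
Q = ΔT / R_total = 138 / 0.05593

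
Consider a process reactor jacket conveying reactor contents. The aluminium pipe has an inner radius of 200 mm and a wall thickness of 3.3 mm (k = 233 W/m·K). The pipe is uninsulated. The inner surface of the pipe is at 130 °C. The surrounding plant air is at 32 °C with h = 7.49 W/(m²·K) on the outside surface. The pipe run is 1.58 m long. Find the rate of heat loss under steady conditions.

Cylindrical conduction, so R = ln(r₂/r₁)/(2πkL) per layer, in series:
R_aluminium pipe wall = ln(203.3/200)/(2π×233×1.58) = 7.075×10^-6 K/W
R_outer film = 1/(h_o·2πr_oL) = 1/(7.49×2π×0.2033×1.58) = 0.06615 K/W
R_total = 0.06616 K/W
Q = ΔT/R_total = 98/0.06616

Q ≈ 1480 W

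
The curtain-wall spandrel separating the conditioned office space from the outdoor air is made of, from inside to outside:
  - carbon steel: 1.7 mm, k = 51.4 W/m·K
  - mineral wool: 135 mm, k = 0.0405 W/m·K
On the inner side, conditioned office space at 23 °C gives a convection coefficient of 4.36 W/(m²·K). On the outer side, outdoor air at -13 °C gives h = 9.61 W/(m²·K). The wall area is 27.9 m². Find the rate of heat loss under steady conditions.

Q ≈ 274 W

Using the resistance-network approach (series):
R_inner film = 1/(h_i·A) = 1/(4.36×27.9) = 0.008221 K/W
R_carbon steel = L/(kA) = 0.0017/(51.4×27.9) = 1.185×10^-6 K/W
R_mineral wool = L/(kA) = 0.135/(0.0405×27.9) = 0.1195 K/W
R_outer film = 1/(h_o·A) = 1/(9.61×27.9) = 0.00373 K/W
R_total = 0.1314 K/W
Q = ΔT / R_total = 36 / 0.1314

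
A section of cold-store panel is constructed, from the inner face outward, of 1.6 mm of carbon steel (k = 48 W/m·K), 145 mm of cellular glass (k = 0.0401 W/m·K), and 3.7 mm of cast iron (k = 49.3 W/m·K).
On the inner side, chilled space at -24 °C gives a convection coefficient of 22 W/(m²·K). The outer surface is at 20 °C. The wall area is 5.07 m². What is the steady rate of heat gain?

Series thermal resistances:
R_inner film = 1/(h_i·A) = 1/(22×5.07) = 0.008965 K/W
R_carbon steel = L/(kA) = 0.0016/(48×5.07) = 6.575×10^-6 K/W
R_cellular glass = L/(kA) = 0.145/(0.0401×5.07) = 0.7132 K/W
R_cast iron = L/(kA) = 0.0037/(49.3×5.07) = 1.48×10^-5 K/W
R_total = 0.7222 K/W
Q = ΔT / R_total = 44 / 0.7222

Q ≈ 60.9 W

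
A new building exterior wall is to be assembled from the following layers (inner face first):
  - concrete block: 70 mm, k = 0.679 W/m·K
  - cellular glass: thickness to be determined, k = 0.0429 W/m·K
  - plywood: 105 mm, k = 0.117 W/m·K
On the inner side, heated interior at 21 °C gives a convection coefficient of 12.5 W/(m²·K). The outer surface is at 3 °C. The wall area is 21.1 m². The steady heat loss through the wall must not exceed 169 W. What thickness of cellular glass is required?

L ≈ 50.1 mm

Model the wall as resistances in series:
R_inner film = 1/(h_i·A) = 1/(12.5×21.1) = 0.003791 K/W
R_concrete block = L/(kA) = 0.07/(0.679×21.1) = 0.004886 K/W
R_plywood = L/(kA) = 0.105/(0.117×21.1) = 0.04253 K/W
Sum of the known resistances R_other = 0.05121 K/W
Required total resistance R_tot = ΔT/Q_allow = 18/169 = 0.1065 K/W
R_cellular glass = R_tot − R_other = 0.0553 K/W
L = R·k·A = 0.0553×0.0429×21.1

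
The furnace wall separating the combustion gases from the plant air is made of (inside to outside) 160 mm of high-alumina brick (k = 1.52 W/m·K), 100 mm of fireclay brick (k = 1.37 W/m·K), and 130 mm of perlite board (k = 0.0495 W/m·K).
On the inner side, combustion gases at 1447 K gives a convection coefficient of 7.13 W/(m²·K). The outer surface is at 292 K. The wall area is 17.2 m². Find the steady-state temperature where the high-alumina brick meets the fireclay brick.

Using the resistance-network approach (series):
R_inner film = 1/(h_i·A) = 1/(7.13×17.2) = 0.008154 K/W
R_high-alumina brick = L/(kA) = 0.16/(1.52×17.2) = 0.00612 K/W
R_fireclay brick = L/(kA) = 0.1/(1.37×17.2) = 0.004244 K/W
R_perlite board = L/(kA) = 0.13/(0.0495×17.2) = 0.1527 K/W
R_total = 0.1712 K/W;  Q = ΔT/R_total = 1155/0.1712 = 6746 W
T_interface = T_inner − Q·ΣR(inner→interface) = 1447 − 6750×0.01427

T ≈ 1350 K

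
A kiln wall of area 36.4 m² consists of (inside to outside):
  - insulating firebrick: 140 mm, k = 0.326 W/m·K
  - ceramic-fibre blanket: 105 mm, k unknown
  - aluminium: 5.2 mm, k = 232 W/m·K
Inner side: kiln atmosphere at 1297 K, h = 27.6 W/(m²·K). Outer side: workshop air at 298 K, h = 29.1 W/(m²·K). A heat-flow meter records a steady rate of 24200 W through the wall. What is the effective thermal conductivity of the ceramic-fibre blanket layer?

Thermal resistances in series:
R_inner film = 1/(h_i·A) = 1/(27.6×36.4) = 9.954×10^-4 K/W
R_insulating firebrick = L/(kA) = 0.14/(0.326×36.4) = 0.0118 K/W
R_aluminium = L/(kA) = 0.0052/(232×36.4) = 6.158×10^-7 K/W
R_outer film = 1/(h_o·A) = 1/(29.1×36.4) = 9.441×10^-4 K/W
Sum of known resistances R_other = 0.01374 K/W
Total R = ΔT/Q = 999/24200 = 0.04128 K/W
R_ceramic-fibre blanket = R_total − R_other = 0.02754 K/W
k = L/(R·A) = 0.105/(0.02754×36.4)

k ≈ 0.105 W/(m·K)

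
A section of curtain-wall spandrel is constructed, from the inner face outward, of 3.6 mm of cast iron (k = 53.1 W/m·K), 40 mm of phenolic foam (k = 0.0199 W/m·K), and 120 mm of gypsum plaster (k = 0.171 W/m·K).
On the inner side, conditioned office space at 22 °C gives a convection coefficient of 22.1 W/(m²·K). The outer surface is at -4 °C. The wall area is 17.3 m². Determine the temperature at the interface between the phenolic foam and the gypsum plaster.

T ≈ 2.62 °C

Treating each layer as a thermal resistance in series:
R_inner film = 1/(h_i·A) = 1/(22.1×17.3) = 0.002616 K/W
R_cast iron = L/(kA) = 0.0036/(53.1×17.3) = 3.919×10^-6 K/W
R_phenolic foam = L/(kA) = 0.04/(0.0199×17.3) = 0.1162 K/W
R_gypsum plaster = L/(kA) = 0.12/(0.171×17.3) = 0.04056 K/W
R_total = 0.1594 K/W;  Q = ΔT/R_total = 26/0.1594 = 163.1 W
T_interface = T_inner − Q·ΣR(inner→interface) = 22 − 163×0.1188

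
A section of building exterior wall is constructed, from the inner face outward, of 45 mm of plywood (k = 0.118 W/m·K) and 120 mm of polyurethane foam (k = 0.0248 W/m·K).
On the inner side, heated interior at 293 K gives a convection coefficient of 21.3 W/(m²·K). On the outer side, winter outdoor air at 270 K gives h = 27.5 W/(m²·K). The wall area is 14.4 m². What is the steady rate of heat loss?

Q ≈ 62.5 W

Model the wall as resistances in series:
R_inner film = 1/(h_i·A) = 1/(21.3×14.4) = 0.00326 K/W
R_plywood = L/(kA) = 0.045/(0.118×14.4) = 0.02648 K/W
R_polyurethane foam = L/(kA) = 0.12/(0.0248×14.4) = 0.336 K/W
R_outer film = 1/(h_o·A) = 1/(27.5×14.4) = 0.002525 K/W
R_total = 0.3683 K/W
Q = ΔT / R_total = 23 / 0.3683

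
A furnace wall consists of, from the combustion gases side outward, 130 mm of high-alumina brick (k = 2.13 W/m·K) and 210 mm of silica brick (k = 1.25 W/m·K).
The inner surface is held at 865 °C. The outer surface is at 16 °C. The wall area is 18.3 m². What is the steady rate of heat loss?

Model the wall as resistances in series:
R_high-alumina brick = L/(kA) = 0.13/(2.13×18.3) = 0.003335 K/W
R_silica brick = L/(kA) = 0.21/(1.25×18.3) = 0.00918 K/W
R_total = 0.01252 K/W
Q = ΔT / R_total = 849 / 0.01252

Q ≈ 67800 W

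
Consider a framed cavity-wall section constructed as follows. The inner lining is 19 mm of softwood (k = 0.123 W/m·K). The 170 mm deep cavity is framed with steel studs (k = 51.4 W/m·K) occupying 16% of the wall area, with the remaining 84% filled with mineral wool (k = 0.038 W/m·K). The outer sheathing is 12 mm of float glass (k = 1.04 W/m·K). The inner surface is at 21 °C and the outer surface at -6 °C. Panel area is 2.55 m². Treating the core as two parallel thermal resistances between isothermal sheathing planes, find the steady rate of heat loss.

Q ≈ 369 W

Sheathing layers in series; stud and cavity paths in parallel between them.
R_inner = 0.019/(0.123×2.55) = 0.06058 K/W
R_stud  = 0.17/(51.4×0.16×2.55) = 0.008106 K/W
R_cav   = 0.17/(0.038×0.84×2.55) = 2.089 K/W
1/R_core = 1/R_stud + 1/R_cav → R_core = 0.008075 K/W
R_outer = 0.012/(1.04×2.55) = 0.004525 K/W
R_total = 0.07318 K/W
Q = ΔT/R_total = 27/0.07318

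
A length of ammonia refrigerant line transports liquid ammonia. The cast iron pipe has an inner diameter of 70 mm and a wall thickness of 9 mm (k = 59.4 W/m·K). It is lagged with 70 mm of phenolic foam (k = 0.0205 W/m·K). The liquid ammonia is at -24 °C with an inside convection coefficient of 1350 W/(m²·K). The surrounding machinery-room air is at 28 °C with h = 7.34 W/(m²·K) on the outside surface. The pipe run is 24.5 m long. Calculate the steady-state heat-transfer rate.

Treating each annulus and film as a series resistance:
R_inner film = 1/(h_i·2πr₁L) = 1/(1350×2π×0.035×24.5) = 1.375×10^-4 K/W
R_cast iron pipe wall = ln(44/35)/(2π×59.4×24.5) = 2.503×10^-5 K/W
R_phenolic foam = ln(114/44)/(2π×0.0205×24.5) = 0.3017 K/W
R_outer film = 1/(h_o·2πr_oL) = 1/(7.34×2π×0.114×24.5) = 0.007763 K/W
R_total = 0.3096 K/W
Q = ΔT/R_total = 52/0.3096

Q ≈ 168 W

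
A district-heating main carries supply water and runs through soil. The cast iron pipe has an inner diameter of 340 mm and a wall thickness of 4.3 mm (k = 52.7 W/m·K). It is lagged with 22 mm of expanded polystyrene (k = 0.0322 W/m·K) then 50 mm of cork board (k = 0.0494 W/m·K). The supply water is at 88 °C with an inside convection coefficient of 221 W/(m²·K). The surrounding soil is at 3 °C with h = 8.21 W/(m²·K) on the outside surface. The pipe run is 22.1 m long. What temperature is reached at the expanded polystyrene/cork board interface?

Per-layer cylindrical resistances, series-summed:
R_inner film = 1/(h_i·2πr₁L) = 1/(221×2π×0.17×22.1) = 1.917×10^-4 K/W
R_cast iron pipe wall = ln(174.3/170)/(2π×52.7×22.1) = 3.414×10^-6 K/W
R_expanded polystyrene = ln(196.3/174.3)/(2π×0.0322×22.1) = 0.02658 K/W
R_cork board = ln(246.3/196.3)/(2π×0.0494×22.1) = 0.03308 K/W
R_outer film = 1/(h_o·2πr_oL) = 1/(8.21×2π×0.2463×22.1) = 0.003561 K/W
R_total = 0.06342 K/W
Q = ΔT/R_total = 85/0.06342
Q = 1340 W
T_interface = T_inner − Q·ΣR(inner→interface) = 88 − 1340×0.02678

T ≈ 52.1 °C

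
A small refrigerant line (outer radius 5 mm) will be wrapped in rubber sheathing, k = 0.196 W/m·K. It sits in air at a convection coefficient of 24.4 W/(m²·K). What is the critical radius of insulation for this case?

For a cylinder r_cr = k/h = 0.196/24.4
r_cr = 8.03 mm; since the bare radius (5 mm) is below r_cr, adding a thin layer of insulation will *increase* heat loss.

r_cr ≈ 8.03 mm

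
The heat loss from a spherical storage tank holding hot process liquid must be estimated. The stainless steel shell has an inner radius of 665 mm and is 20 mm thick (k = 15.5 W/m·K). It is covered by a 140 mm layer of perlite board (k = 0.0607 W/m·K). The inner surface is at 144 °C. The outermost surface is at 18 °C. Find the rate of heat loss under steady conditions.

Q ≈ 388 W

Radial (spherical) resistances in series:
R_stainless steel shell = (1/0.665 − 1/0.685)/(4π×15.5) = 2.254×10^-4 K/W
R_perlite board = (1/0.685 − 1/0.825)/(4π×0.0607) = 0.3248 K/W
R_total = 0.325 K/W
Q = ΔT/R_total = 126/0.325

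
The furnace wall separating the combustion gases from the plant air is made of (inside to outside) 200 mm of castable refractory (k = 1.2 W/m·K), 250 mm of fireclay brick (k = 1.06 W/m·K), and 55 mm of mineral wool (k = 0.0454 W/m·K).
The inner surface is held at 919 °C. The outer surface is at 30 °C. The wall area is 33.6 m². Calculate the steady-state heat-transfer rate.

Model the wall as resistances in series:
R_castable refractory = L/(kA) = 0.2/(1.2×33.6) = 0.00496 K/W
R_fireclay brick = L/(kA) = 0.25/(1.06×33.6) = 0.007019 K/W
R_mineral wool = L/(kA) = 0.055/(0.0454×33.6) = 0.03606 K/W
R_total = 0.04803 K/W
Q = ΔT / R_total = 889 / 0.04803

Q ≈ 18500 W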